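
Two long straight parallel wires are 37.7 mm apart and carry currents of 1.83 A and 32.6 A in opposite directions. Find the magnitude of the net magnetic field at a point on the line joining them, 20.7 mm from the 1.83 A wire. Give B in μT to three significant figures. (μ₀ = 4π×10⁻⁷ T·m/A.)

Each long wire gives B = μ₀I/(2πd). Distances are d₁ = 0.0207 m and d₂ = 0.017 m.
B₁ = 1.77×10⁻⁵ T, B₂ = 3.84×10⁻⁴ T.
Between antiparallel currents both contributions point the same way, so they add. B = B₁ + B₂ = 1.77×10⁻⁵ + 3.84×10⁻⁴ = 4.01×10⁻⁴ T.

B ≈ 401 μT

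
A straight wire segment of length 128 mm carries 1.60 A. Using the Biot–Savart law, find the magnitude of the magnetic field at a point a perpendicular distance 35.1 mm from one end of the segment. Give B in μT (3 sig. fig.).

For a finite straight segment, B = (μ₀I/4πd)(sinθ₁ + sinθ₂), where θ₁, θ₂ are the angles from the perpendicular to each end.
The perpendicular foot is at one end, so the two end-offsets along the wire are 0 and L = 0.128 m.
sinθ₁ = 0/√(0²+0.0351²) = 0.0000; sinθ₂ = 0.128/√(0.128²+0.0351²) = 0.9644.
B = (4π×10⁻⁷ × 1.60) / (4π × 0.0351) × (0.0000 + 0.9644) = 4.40×10⁻⁶ T.

B ≈ 4.40 μT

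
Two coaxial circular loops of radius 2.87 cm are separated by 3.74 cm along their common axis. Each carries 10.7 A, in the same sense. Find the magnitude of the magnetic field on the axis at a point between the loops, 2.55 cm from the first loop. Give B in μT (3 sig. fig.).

Each loop contributes B = μ₀IR²/[2(R²+z²)^(3/2)] on the axis, with z measured from that loop.
Loop 1 (z = 0.0255 m): B₁ = 9.79×10⁻⁵ T. Loop 2 (z = 0.0119 m): B₂ = 1.85×10⁻⁴ T.
The fields add: B = B₁ + B₂ = 2.83×10⁻⁴ T.

B ≈ 283 μT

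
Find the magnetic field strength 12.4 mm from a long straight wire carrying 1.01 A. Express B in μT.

For an infinitely long straight wire, B = μ₀I/(2πd).
B = (4π×10⁻⁷ × 1.01) / (2π × 0.0124) = 1.63×10⁻⁵ T.

B ≈ 16.3 μT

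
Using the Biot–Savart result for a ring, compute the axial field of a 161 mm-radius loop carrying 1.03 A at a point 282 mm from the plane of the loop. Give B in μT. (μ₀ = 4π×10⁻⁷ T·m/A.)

On the axis of a circular loop, B = μ₀IR² / [2(R²+z²)^(3/2)].
R² + z² = (0.161)² + (0.282)² = 0.1054 m², and (R²+z²)^(3/2) = 3.42×10⁻² m³.
B = (4π×10⁻⁷ × 1.03 × 0.02592) / (2 × 3.42×10⁻²) = 4.90×10⁻⁷ T.

B ≈ 0.490 μT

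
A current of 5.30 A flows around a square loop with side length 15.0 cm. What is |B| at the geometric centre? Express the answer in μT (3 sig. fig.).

Each side is a finite straight segment at perpendicular distance d = a/(2 tan(π/4)) = 0.075 m from the centre, with end-angles ±π/4.
One side contributes B₁ = (μ₀I/4πd)·2 sin(π/4) = 9.99×10⁻⁶ T.
All 4 sides add in the same direction: B = 4 × 9.99×10⁻⁶ = 4.00×10⁻⁵ T.

B ≈ 40.0 μT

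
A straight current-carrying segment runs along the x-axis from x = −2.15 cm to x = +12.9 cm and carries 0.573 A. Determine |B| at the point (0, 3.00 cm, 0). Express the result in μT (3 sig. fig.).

B ≈ 2.97 μT

For a finite straight segment, B = (μ₀I/4πd)(sinθ₁ + sinθ₂), where θ₁, θ₂ are the angles from the perpendicular to each end.
The perpendicular distance is d = 0.03 m; the end-offsets along the wire are a = 0.0215 m and b = 0.129 m.
sinθ₁ = 0.0215/√(0.0215²+0.03²) = 0.5825; sinθ₂ = 0.129/√(0.129²+0.03²) = 0.9740.
B = (4π×10⁻⁷ × 0.573) / (4π × 0.03) × (0.5825 + 0.9740) = 2.97×10⁻⁶ T.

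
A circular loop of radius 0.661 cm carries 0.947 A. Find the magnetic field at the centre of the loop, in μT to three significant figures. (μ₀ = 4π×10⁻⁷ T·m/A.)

B ≈ 90.0 μT

At the centre of a circular loop the Biot–Savart law gives B = μ₀I/(2R).
B = (4π×10⁻⁷ × 0.947) / (2 × 0.00661) = 9.00×10⁻⁵ T.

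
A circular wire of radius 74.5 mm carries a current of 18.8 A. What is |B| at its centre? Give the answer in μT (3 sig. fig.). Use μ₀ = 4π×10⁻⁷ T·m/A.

At the centre of a circular loop the Biot–Savart law gives B = μ₀I/(2R).
B = (4π×10⁻⁷ × 18.8) / (2 × 0.0745) = 1.59×10⁻⁴ T.

B ≈ 159 μT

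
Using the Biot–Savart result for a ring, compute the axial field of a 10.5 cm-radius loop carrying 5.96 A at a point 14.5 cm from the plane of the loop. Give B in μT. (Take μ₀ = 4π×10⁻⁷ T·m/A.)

On the axis of a circular loop, B = μ₀IR² / [2(R²+z²)^(3/2)].
R² + z² = (0.105)² + (0.145)² = 0.03205 m², and (R²+z²)^(3/2) = 5.74×10⁻³ m³.
B = (4π×10⁻⁷ × 5.96 × 0.01102) / (2 × 5.74×10⁻³) = 7.20×10⁻⁶ T.

B ≈ 7.20 μT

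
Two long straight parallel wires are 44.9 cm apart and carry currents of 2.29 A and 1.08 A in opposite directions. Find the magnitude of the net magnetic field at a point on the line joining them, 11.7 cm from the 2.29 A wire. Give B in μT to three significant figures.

Each long wire gives B = μ₀I/(2πd). Distances are d₁ = 0.117 m and d₂ = 0.332 m.
B₁ = 3.91×10⁻⁶ T, B₂ = 6.51×10⁻⁷ T.
Between antiparallel currents both contributions point the same way, so they add. B = B₁ + B₂ = 3.91×10⁻⁶ + 6.51×10⁻⁷ = 4.57×10⁻⁶ T.

B ≈ 4.57 μT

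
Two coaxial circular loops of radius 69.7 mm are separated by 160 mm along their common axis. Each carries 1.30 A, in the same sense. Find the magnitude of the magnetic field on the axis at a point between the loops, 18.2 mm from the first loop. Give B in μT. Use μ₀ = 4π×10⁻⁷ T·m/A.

Each loop contributes B = μ₀IR²/[2(R²+z²)^(3/2)] on the axis, with z measured from that loop.
Loop 1 (z = 0.0182 m): B₁ = 1.06×10⁻⁵ T. Loop 2 (z = 0.1418 m): B₂ = 1.01×10⁻⁶ T.
The fields add: B = B₁ + B₂ = 1.16×10⁻⁵ T.

B ≈ 11.6 μT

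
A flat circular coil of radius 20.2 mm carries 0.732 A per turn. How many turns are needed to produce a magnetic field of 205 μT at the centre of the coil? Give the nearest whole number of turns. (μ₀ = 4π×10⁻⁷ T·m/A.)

N = 9

For an N-turn coil, B = Nμ₀I/(2R). A single turn gives B₁ = 2.28×10⁻⁵ T with R = 0.0202 m.
N = B/B₁ = 2.05×10⁻⁴ / 2.28×10⁻⁵ = 9.00.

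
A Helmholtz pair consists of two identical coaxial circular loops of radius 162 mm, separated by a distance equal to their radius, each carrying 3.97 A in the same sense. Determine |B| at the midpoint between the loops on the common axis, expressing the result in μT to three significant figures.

B ≈ 22.0 μT

Each loop contributes B = μ₀IR²/[2(R²+z²)^(3/2)] on the axis, with z measured from that loop.
Loop 1 (z = 0.081 m): B₁ = 1.10×10⁻⁵ T. Loop 2 (z = 0.081 m): B₂ = 1.10×10⁻⁵ T.
The fields add: B = B₁ + B₂ = 2.20×10⁻⁵ T.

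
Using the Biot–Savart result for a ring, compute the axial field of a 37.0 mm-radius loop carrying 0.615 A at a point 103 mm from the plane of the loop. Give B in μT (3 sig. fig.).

On the axis of a circular loop, B = μ₀IR² / [2(R²+z²)^(3/2)].
R² + z² = (0.037)² + (0.103)² = 0.01198 m², and (R²+z²)^(3/2) = 1.31×10⁻³ m³.
B = (4π×10⁻⁷ × 0.615 × 0.001369) / (2 × 1.31×10⁻³) = 4.04×10⁻⁷ T.

B ≈ 0.404 μT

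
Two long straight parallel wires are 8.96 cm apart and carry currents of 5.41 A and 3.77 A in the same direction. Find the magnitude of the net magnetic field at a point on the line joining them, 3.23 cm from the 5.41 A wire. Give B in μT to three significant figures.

B ≈ 20.3 μT

Each long wire gives B = μ₀I/(2πd). Distances are d₁ = 0.0323 m and d₂ = 0.0573 m.
B₁ = 3.35×10⁻⁵ T, B₂ = 1.32×10⁻⁵ T.
Between parallel currents the two contributions point in opposite directions, so they subtract. B = |B₁ − B₂| = |3.35×10⁻⁵ − 1.32×10⁻⁵| = 2.03×10⁻⁵ T.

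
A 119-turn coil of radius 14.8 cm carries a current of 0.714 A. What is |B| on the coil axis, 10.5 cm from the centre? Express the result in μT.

B ≈ 196 μT

For an N-turn flat coil, B = Nμ₀IR²/[2(R²+z²)^(3/2)] with R = 0.148 m, z = 0.105 m.
B = 119 × 1.64×10⁻⁶ T = 1.96×10⁻⁴ T.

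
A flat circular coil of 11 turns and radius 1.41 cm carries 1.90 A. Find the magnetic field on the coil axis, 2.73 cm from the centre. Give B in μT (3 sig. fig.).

B ≈ 90.0 μT

For an N-turn flat coil, B = Nμ₀IR²/[2(R²+z²)^(3/2)] with R = 0.0141 m, z = 0.0273 m.
B = 11 × 8.18×10⁻⁶ T = 9.00×10⁻⁵ T.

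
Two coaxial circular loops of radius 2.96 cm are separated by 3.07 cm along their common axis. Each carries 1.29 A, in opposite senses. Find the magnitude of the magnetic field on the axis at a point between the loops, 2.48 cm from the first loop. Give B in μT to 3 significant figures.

B ≈ 13.5 μT

Each loop contributes B = μ₀IR²/[2(R²+z²)^(3/2)] on the axis, with z measured from that loop.
Loop 1 (z = 0.0248 m): B₁ = 1.23×10⁻⁵ T. Loop 2 (z = 0.0059 m): B₂ = 2.58×10⁻⁵ T.
The fields oppose: B = |B₁ − B₂| = 1.35×10⁻⁵ T.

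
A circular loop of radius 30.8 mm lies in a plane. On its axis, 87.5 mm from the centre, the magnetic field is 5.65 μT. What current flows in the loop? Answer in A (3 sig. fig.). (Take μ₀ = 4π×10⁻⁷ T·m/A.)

On the axis of a loop, B = μ₀IR²/[2(R²+z²)^(3/2)], so I = 2B(R²+z²)^(3/2)/(μ₀R²).
R² + z² = 0.0009486 + 0.007656 = 0.008605 m²; raised to 3/2 gives 7.98×10⁻⁴ m³.
I = 2 × 5.65×10⁻⁶ × 7.98×10⁻⁴ / (1.26×10⁻⁶ × 0.0009486) = 7.57 A.

I ≈ 7.57 A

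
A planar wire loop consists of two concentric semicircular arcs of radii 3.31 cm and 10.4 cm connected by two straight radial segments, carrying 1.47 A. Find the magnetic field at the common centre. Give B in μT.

B ≈ 9.51 μT

The radial connectors point toward the centre, so dl × r̂ = 0 and they contribute nothing.
Each semicircle gives μ₀I/(4R): inner arc 1.40×10⁻⁵ T, outer arc 4.44×10⁻⁶ T.
The two arcs carry current in opposite angular senses, so their fields oppose: B = |1.40×10⁻⁵ − 4.44×10⁻⁶| = 9.51×10⁻⁶ T.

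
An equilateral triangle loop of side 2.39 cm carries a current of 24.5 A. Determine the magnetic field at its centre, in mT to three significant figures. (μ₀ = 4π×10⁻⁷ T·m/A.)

B ≈ 1.85 mT

Each side is a finite straight segment at perpendicular distance d = a/(2 tan(π/3)) = 0.006899 m from the centre, with end-angles ±π/3.
One side contributes B₁ = (μ₀I/4πd)·2 sin(π/3) = 6.15×10⁻⁴ T.
All 3 sides add in the same direction: B = 3 × 6.15×10⁻⁴ = 1.85×10⁻³ T.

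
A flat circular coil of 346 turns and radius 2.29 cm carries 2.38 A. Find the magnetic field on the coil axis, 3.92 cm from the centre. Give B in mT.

For an N-turn flat coil, B = Nμ₀IR²/[2(R²+z²)^(3/2)] with R = 0.0229 m, z = 0.0392 m.
B = 346 × 8.38×10⁻⁶ T = 2.90×10⁻³ T.

B ≈ 2.90 mT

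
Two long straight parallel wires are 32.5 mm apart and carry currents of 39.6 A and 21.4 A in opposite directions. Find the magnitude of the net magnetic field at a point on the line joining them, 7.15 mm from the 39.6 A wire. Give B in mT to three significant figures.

B ≈ 1.28 mT

Each long wire gives B = μ₀I/(2πd). Distances are d₁ = 0.00715 m and d₂ = 0.02535 m.
B₁ = 1.11×10⁻³ T, B₂ = 1.69×10⁻⁴ T.
Between antiparallel currents both contributions point the same way, so they add. B = B₁ + B₂ = 1.11×10⁻³ + 1.69×10⁻⁴ = 1.28×10⁻³ T.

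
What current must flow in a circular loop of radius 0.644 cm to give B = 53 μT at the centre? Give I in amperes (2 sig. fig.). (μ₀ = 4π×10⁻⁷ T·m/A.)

I ≈ 0.54 A

At the centre of a circular loop B = μ₀I/(2R), so I = 2RB/μ₀.
With R = 0.00644 m, I = 2 × 0.00644 × 5.30×10⁻⁵ / (4π×10⁻⁷) = 0.543 A.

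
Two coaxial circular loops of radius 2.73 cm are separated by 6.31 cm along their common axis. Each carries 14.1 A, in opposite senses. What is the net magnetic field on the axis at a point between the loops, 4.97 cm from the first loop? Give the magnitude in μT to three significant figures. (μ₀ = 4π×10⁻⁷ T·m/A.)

Each loop contributes B = μ₀IR²/[2(R²+z²)^(3/2)] on the axis, with z measured from that loop.
Loop 1 (z = 0.0497 m): B₁ = 3.62×10⁻⁵ T. Loop 2 (z = 0.0134 m): B₂ = 2.35×10⁻⁴ T.
The fields oppose: B = |B₁ − B₂| = 1.99×10⁻⁴ T.

B ≈ 199 μT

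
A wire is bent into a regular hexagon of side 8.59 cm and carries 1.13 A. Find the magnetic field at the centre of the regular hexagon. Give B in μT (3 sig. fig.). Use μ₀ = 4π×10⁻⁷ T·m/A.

B ≈ 9.11 μT

Each side is a finite straight segment at perpendicular distance d = a/(2 tan(π/6)) = 0.07439 m from the centre, with end-angles ±π/6.
One side contributes B₁ = (μ₀I/4πd)·2 sin(π/6) = 1.52×10⁻⁶ T.
All 6 sides add in the same direction: B = 6 × 1.52×10⁻⁶ = 9.11×10⁻⁶ T.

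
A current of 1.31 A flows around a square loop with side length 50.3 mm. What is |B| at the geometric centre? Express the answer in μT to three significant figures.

B ≈ 29.5 μT

Each side is a finite straight segment at perpendicular distance d = a/(2 tan(π/4)) = 0.02515 m from the centre, with end-angles ±π/4.
One side contributes B₁ = (μ₀I/4πd)·2 sin(π/4) = 7.37×10⁻⁶ T.
All 4 sides add in the same direction: B = 4 × 7.37×10⁻⁶ = 2.95×10⁻⁵ T.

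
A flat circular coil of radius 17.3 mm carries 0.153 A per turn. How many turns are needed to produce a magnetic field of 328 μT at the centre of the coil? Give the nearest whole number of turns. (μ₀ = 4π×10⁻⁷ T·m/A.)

N = 59

For an N-turn coil, B = Nμ₀I/(2R). A single turn gives B₁ = 5.56×10⁻⁶ T with R = 0.0173 m.
N = B/B₁ = 3.28×10⁻⁴ / 5.56×10⁻⁶ = 59.03.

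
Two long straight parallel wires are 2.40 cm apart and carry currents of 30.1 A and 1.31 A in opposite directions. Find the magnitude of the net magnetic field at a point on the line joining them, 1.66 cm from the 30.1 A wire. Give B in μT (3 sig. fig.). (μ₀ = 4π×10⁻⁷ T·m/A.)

B ≈ 398 μT

Each long wire gives B = μ₀I/(2πd). Distances are d₁ = 0.0166 m and d₂ = 0.0074 m.
B₁ = 3.63×10⁻⁴ T, B₂ = 3.54×10⁻⁵ T.
Between antiparallel currents both contributions point the same way, so they add. B = B₁ + B₂ = 3.63×10⁻⁴ + 3.54×10⁻⁵ = 3.98×10⁻⁴ T.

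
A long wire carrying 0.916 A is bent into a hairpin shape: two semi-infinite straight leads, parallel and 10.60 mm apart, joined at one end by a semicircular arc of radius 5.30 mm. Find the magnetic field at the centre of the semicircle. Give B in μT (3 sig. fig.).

B ≈ 88.9 μT

The semicircular arc contributes B_arc = μ₀I·π/(4πR) = μ₀I/(4R) = 5.43×10⁻⁵ T.
Each semi-infinite lead is at perpendicular distance R = 0.0053 m from the centre, with the perpendicular foot at its near end, so it contributes μ₀I/(4πR); both point the same way, together 3.46×10⁻⁵ T.
Arc and leads all point the same direction: B = 5.43×10⁻⁵ + 3.46×10⁻⁵ = 8.89×10⁻⁵ T.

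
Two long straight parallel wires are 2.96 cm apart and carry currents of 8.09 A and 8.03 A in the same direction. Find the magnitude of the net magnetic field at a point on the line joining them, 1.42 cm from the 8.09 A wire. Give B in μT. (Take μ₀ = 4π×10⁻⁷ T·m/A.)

B ≈ 9.66 μT

Each long wire gives B = μ₀I/(2πd). Distances are d₁ = 0.0142 m and d₂ = 0.0154 m.
B₁ = 1.14×10⁻⁴ T, B₂ = 1.04×10⁻⁴ T.
Between parallel currents the two contributions point in opposite directions, so they subtract. B = |B₁ − B₂| = |1.14×10⁻⁴ − 1.04×10⁻⁴| = 9.66×10⁻⁶ T.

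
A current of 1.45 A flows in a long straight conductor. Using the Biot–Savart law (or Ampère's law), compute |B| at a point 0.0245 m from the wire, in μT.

For an infinitely long straight wire, B = μ₀I/(2πd).
B = (4π×10⁻⁷ × 1.45) / (2π × 0.0245) = 1.18×10⁻⁵ T.

B ≈ 11.8 μT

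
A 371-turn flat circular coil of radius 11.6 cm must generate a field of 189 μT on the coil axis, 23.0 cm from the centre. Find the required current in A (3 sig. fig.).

For an N-turn coil, B = Nμ₀IR²/[2(R²+z²)^(3/2)] with R = 0.116 m, z = 0.23 m, so I = 2B(R²+z²)^(3/2)/(Nμ₀R²) = 2 × 1.89×10⁻⁴ × 1.71×10⁻² / (371 × 4π×10⁻⁷ × 0.01346) = 1.03 A.

I ≈ 1.03 A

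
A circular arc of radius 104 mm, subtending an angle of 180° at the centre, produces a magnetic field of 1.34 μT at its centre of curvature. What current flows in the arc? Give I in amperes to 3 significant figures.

I ≈ 0.444 A

For a circular arc, B = μ₀Iφ/(4πR) with φ in radians; here φ = 3.142 rad.
So I = 4πRB/(μ₀φ) = 4π × 0.104 × 1.34×10⁻⁶ / (4π×10⁻⁷ × 3.142) = 0.444 A.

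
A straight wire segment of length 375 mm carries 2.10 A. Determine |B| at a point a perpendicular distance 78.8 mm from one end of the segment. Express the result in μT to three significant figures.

For a finite straight segment, B = (μ₀I/4πd)(sinθ₁ + sinθ₂), where θ₁, θ₂ are the angles from the perpendicular to each end.
The perpendicular foot is at one end, so the two end-offsets along the wire are 0 and L = 0.375 m.
sinθ₁ = 0/√(0²+0.0788²) = 0.0000; sinθ₂ = 0.375/√(0.375²+0.0788²) = 0.9786.
B = (4π×10⁻⁷ × 2.10) / (4π × 0.0788) × (0.0000 + 0.9786) = 2.61×10⁻⁶ T.

B ≈ 2.61 μT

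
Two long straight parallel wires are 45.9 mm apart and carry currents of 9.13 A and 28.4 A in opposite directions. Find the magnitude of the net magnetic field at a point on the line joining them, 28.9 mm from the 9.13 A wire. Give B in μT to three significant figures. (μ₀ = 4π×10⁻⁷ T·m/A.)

B ≈ 397 μT

Each long wire gives B = μ₀I/(2πd). Distances are d₁ = 0.0289 m and d₂ = 0.017 m.
B₁ = 6.32×10⁻⁵ T, B₂ = 3.34×10⁻⁴ T.
Between antiparallel currents both contributions point the same way, so they add. B = B₁ + B₂ = 6.32×10⁻⁵ + 3.34×10⁻⁴ = 3.97×10⁻⁴ T.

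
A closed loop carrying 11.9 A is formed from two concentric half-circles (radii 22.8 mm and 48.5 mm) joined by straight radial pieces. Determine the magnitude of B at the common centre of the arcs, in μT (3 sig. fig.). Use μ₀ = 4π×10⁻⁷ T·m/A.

The radial connectors point toward the centre, so dl × r̂ = 0 and they contribute nothing.
Each semicircle gives μ₀I/(4R): inner arc 1.64×10⁻⁴ T, outer arc 7.71×10⁻⁵ T.
The two arcs carry current in opposite angular senses, so their fields oppose: B = |1.64×10⁻⁴ − 7.71×10⁻⁵| = 8.69×10⁻⁵ T.

B ≈ 86.9 μT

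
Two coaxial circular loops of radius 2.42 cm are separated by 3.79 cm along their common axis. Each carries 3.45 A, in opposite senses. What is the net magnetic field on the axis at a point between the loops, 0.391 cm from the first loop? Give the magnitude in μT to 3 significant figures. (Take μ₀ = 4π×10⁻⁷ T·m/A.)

Each loop contributes B = μ₀IR²/[2(R²+z²)^(3/2)] on the axis, with z measured from that loop.
Loop 1 (z = 0.00391 m): B₁ = 8.62×10⁻⁵ T. Loop 2 (z = 0.03399 m): B₂ = 1.75×10⁻⁵ T.
The fields oppose: B = |B₁ − B₂| = 6.87×10⁻⁵ T.

B ≈ 68.7 μT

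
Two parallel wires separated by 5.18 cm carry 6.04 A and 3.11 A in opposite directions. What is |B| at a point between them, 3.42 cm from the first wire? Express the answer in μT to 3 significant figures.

Each long wire gives B = μ₀I/(2πd). Distances are d₁ = 0.0342 m and d₂ = 0.0176 m.
B₁ = 3.53×10⁻⁵ T, B₂ = 3.53×10⁻⁵ T.
Between antiparallel currents both contributions point the same way, so they add. B = B₁ + B₂ = 3.53×10⁻⁵ + 3.53×10⁻⁵ = 7.07×10⁻⁵ T.

B ≈ 70.7 μT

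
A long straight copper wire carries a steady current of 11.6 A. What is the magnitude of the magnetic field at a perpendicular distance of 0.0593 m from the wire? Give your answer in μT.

For an infinitely long straight wire, B = μ₀I/(2πd).
B = (4π×10⁻⁷ × 11.6) / (2π × 0.0593) = 3.91×10⁻⁵ T.

B ≈ 39.1 μT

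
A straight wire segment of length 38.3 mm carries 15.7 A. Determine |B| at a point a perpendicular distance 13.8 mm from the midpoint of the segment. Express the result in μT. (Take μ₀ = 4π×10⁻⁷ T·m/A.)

For a finite straight segment, B = (μ₀I/4πd)(sinθ₁ + sinθ₂), where θ₁, θ₂ are the angles from the perpendicular to each end.
The perpendicular from the point meets the wire at its midpoint, so each end is L/2 = 0.01915 m away along the wire.
sinθ₁ = 0.01915/√(0.01915²+0.0138²) = 0.8113; sinθ₂ = 0.01915/√(0.01915²+0.0138²) = 0.8113.
B = (4π×10⁻⁷ × 15.7) / (4π × 0.0138) × (0.8113 + 0.8113) = 1.85×10⁻⁴ T.

B ≈ 185 μT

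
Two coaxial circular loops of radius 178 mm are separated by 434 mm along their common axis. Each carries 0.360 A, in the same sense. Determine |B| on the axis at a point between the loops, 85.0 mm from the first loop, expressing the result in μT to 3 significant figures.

Each loop contributes B = μ₀IR²/[2(R²+z²)^(3/2)] on the axis, with z measured from that loop.
Loop 1 (z = 0.085 m): B₁ = 9.34×10⁻⁷ T. Loop 2 (z = 0.349 m): B₂ = 1.19×10⁻⁷ T.
The fields add: B = B₁ + B₂ = 1.05×10⁻⁶ T.

B ≈ 1.05 μT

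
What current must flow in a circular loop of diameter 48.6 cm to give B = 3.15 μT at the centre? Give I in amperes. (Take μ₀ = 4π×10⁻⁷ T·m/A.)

I ≈ 1.22 A

At the centre of a circular loop B = μ₀I/(2R), so I = 2RB/μ₀.
With R = 0.243 m, I = 2 × 0.243 × 3.15×10⁻⁶ / (4π×10⁻⁷) = 1.22 A.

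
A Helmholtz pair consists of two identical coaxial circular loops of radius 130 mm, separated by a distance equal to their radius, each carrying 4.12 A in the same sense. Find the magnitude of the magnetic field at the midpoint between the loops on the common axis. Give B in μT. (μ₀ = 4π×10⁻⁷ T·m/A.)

Each loop contributes B = μ₀IR²/[2(R²+z²)^(3/2)] on the axis, with z measured from that loop.
Loop 1 (z = 0.065 m): B₁ = 1.42×10⁻⁵ T. Loop 2 (z = 0.065 m): B₂ = 1.42×10⁻⁵ T.
The fields add: B = B₁ + B₂ = 2.85×10⁻⁵ T.

B ≈ 28.5 μT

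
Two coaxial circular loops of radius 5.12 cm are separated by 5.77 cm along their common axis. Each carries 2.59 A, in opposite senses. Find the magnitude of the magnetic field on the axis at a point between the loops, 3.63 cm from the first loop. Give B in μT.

Each loop contributes B = μ₀IR²/[2(R²+z²)^(3/2)] on the axis, with z measured from that loop.
Loop 1 (z = 0.0363 m): B₁ = 1.73×10⁻⁵ T. Loop 2 (z = 0.0214 m): B₂ = 2.50×10⁻⁵ T.
The fields oppose: B = |B₁ − B₂| = 7.71×10⁻⁶ T.

B ≈ 7.71 μT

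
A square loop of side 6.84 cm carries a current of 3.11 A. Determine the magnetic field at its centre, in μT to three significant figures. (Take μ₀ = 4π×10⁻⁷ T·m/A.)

Each side is a finite straight segment at perpendicular distance d = a/(2 tan(π/4)) = 0.0342 m from the centre, with end-angles ±π/4.
One side contributes B₁ = (μ₀I/4πd)·2 sin(π/4) = 1.29×10⁻⁵ T.
All 4 sides add in the same direction: B = 4 × 1.29×10⁻⁵ = 5.14×10⁻⁵ T.

B ≈ 51.4 μT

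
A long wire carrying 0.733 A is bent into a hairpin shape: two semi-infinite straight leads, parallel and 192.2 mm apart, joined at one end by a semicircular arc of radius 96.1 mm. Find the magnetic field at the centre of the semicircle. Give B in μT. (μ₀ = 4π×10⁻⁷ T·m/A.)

B ≈ 3.92 μT

The semicircular arc contributes B_arc = μ₀I·π/(4πR) = μ₀I/(4R) = 2.40×10⁻⁶ T.
Each semi-infinite lead is at perpendicular distance R = 0.0961 m from the centre, with the perpendicular foot at its near end, so it contributes μ₀I/(4πR); both point the same way, together 1.53×10⁻⁶ T.
Arc and leads all point the same direction: B = 2.40×10⁻⁶ + 1.53×10⁻⁶ = 3.92×10⁻⁶ T.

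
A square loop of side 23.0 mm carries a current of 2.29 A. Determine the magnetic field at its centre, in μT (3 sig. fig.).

B ≈ 113 μT

Each side is a finite straight segment at perpendicular distance d = a/(2 tan(π/4)) = 0.0115 m from the centre, with end-angles ±π/4.
One side contributes B₁ = (μ₀I/4πd)·2 sin(π/4) = 2.82×10⁻⁵ T.
All 4 sides add in the same direction: B = 4 × 2.82×10⁻⁵ = 1.13×10⁻⁴ T.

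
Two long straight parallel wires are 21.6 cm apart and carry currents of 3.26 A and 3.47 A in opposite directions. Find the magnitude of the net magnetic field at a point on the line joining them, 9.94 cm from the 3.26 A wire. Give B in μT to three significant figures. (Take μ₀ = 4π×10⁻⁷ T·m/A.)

Each long wire gives B = μ₀I/(2πd). Distances are d₁ = 0.0994 m and d₂ = 0.1166 m.
B₁ = 6.56×10⁻⁶ T, B₂ = 5.95×10⁻⁶ T.
Between antiparallel currents both contributions point the same way, so they add. B = B₁ + B₂ = 6.56×10⁻⁶ + 5.95×10⁻⁶ = 1.25×10⁻⁵ T.

B ≈ 12.5 μT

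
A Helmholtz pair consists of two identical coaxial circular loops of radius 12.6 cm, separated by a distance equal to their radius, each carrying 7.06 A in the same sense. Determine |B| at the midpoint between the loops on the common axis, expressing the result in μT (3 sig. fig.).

Each loop contributes B = μ₀IR²/[2(R²+z²)^(3/2)] on the axis, with z measured from that loop.
Loop 1 (z = 0.063 m): B₁ = 2.52×10⁻⁵ T. Loop 2 (z = 0.063 m): B₂ = 2.52×10⁻⁵ T.
The fields add: B = B₁ + B₂ = 5.04×10⁻⁵ T.

B ≈ 50.4 μT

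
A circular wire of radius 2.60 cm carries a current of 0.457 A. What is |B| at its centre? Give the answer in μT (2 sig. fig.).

B ≈ 11 μT

At the centre of a circular loop the Biot–Savart law gives B = μ₀I/(2R).
B = (4π×10⁻⁷ × 0.457) / (2 × 0.026) = 1.10×10⁻⁵ T.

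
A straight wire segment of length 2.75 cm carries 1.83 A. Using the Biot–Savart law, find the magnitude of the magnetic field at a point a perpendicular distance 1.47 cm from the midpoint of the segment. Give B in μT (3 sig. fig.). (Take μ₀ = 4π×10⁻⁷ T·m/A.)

B ≈ 17.0 μT

For a finite straight segment, B = (μ₀I/4πd)(sinθ₁ + sinθ₂), where θ₁, θ₂ are the angles from the perpendicular to each end.
The perpendicular from the point meets the wire at its midpoint, so each end is L/2 = 0.01375 m away along the wire.
sinθ₁ = 0.01375/√(0.01375²+0.0147²) = 0.6831; sinθ₂ = 0.01375/√(0.01375²+0.0147²) = 0.6831.
B = (4π×10⁻⁷ × 1.83) / (4π × 0.0147) × (0.6831 + 0.6831) = 1.70×10⁻⁵ T.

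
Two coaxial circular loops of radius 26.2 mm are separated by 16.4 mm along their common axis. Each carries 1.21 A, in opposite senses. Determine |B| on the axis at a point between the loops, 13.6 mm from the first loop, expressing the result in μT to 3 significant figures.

Each loop contributes B = μ₀IR²/[2(R²+z²)^(3/2)] on the axis, with z measured from that loop.
Loop 1 (z = 0.0136 m): B₁ = 2.03×10⁻⁵ T. Loop 2 (z = 0.0028 m): B₂ = 2.85×10⁻⁵ T.
The fields oppose: B = |B₁ − B₂| = 8.24×10⁻⁶ T.

B ≈ 8.24 μT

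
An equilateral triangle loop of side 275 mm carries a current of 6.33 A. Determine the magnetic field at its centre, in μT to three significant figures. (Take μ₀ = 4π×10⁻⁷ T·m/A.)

Each side is a finite straight segment at perpendicular distance d = a/(2 tan(π/3)) = 0.07939 m from the centre, with end-angles ±π/3.
One side contributes B₁ = (μ₀I/4πd)·2 sin(π/3) = 1.38×10⁻⁵ T.
All 3 sides add in the same direction: B = 3 × 1.38×10⁻⁵ = 4.14×10⁻⁵ T.

B ≈ 41.4 μT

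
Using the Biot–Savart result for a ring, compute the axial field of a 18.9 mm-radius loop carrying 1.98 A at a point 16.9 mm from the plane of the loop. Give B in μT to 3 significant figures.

On the axis of a circular loop, B = μ₀IR² / [2(R²+z²)^(3/2)].
R² + z² = (0.0189)² + (0.0169)² = 0.0006428 m², and (R²+z²)^(3/2) = 1.63×10⁻⁵ m³.
B = (4π×10⁻⁷ × 1.98 × 0.0003572) / (2 × 1.63×10⁻⁵) = 2.73×10⁻⁵ T.

B ≈ 27.3 μT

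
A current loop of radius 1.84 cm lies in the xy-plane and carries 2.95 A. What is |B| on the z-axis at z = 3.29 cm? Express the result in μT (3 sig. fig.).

B ≈ 11.7 μT

On the axis of a circular loop, B = μ₀IR² / [2(R²+z²)^(3/2)].
R² + z² = (0.0184)² + (0.0329)² = 0.001421 m², and (R²+z²)^(3/2) = 5.36×10⁻⁵ m³.
B = (4π×10⁻⁷ × 2.95 × 0.0003386) / (2 × 5.36×10⁻⁵) = 1.17×10⁻⁵ T.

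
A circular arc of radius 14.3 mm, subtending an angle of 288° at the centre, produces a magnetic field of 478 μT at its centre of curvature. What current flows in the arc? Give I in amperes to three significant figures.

I ≈ 13.6 A

For a circular arc, B = μ₀Iφ/(4πR) with φ in radians; here φ = 5.027 rad.
So I = 4πRB/(μ₀φ) = 4π × 0.0143 × 4.78×10⁻⁴ / (4π×10⁻⁷ × 5.027) = 13.6 A.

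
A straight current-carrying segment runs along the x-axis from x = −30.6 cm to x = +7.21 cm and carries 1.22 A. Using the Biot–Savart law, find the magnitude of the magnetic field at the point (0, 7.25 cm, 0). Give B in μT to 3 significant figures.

B ≈ 2.82 μT

For a finite straight segment, B = (μ₀I/4πd)(sinθ₁ + sinθ₂), where θ₁, θ₂ are the angles from the perpendicular to each end.
The perpendicular distance is d = 0.0725 m; the end-offsets along the wire are a = 0.306 m and b = 0.0721 m.
sinθ₁ = 0.306/√(0.306²+0.0725²) = 0.9731; sinθ₂ = 0.0721/√(0.0721²+0.0725²) = 0.7051.
B = (4π×10⁻⁷ × 1.22) / (4π × 0.0725) × (0.9731 + 0.7051) = 2.82×10⁻⁶ T.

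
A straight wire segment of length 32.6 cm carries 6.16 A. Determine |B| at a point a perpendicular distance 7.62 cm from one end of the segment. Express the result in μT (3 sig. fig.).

B ≈ 7.87 μT

For a finite straight segment, B = (μ₀I/4πd)(sinθ₁ + sinθ₂), where θ₁, θ₂ are the angles from the perpendicular to each end.
The perpendicular foot is at one end, so the two end-offsets along the wire are 0 and L = 0.326 m.
sinθ₁ = 0/√(0²+0.0762²) = 0.0000; sinθ₂ = 0.326/√(0.326²+0.0762²) = 0.9738.
B = (4π×10⁻⁷ × 6.16) / (4π × 0.0762) × (0.0000 + 0.9738) = 7.87×10⁻⁶ T.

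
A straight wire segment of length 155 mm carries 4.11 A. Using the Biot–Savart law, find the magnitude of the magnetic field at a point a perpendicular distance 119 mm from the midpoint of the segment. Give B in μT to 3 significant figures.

B ≈ 3.77 μT

For a finite straight segment, B = (μ₀I/4πd)(sinθ₁ + sinθ₂), where θ₁, θ₂ are the angles from the perpendicular to each end.
The perpendicular from the point meets the wire at its midpoint, so each end is L/2 = 0.0775 m away along the wire.
sinθ₁ = 0.0775/√(0.0775²+0.119²) = 0.5457; sinθ₂ = 0.0775/√(0.0775²+0.119²) = 0.5457.
B = (4π×10⁻⁷ × 4.11) / (4π × 0.119) × (0.5457 + 0.5457) = 3.77×10⁻⁶ T.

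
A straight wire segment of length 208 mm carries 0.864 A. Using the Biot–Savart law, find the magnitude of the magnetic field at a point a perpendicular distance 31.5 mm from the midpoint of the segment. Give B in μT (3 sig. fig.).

B ≈ 5.25 μT

For a finite straight segment, B = (μ₀I/4πd)(sinθ₁ + sinθ₂), where θ₁, θ₂ are the angles from the perpendicular to each end.
The perpendicular from the point meets the wire at its midpoint, so each end is L/2 = 0.104 m away along the wire.
sinθ₁ = 0.104/√(0.104²+0.0315²) = 0.9571; sinθ₂ = 0.104/√(0.104²+0.0315²) = 0.9571.
B = (4π×10⁻⁷ × 0.864) / (4π × 0.0315) × (0.9571 + 0.9571) = 5.25×10⁻⁶ T.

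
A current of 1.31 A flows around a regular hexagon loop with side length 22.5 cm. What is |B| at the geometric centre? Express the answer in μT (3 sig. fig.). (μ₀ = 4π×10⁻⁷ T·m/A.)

B ≈ 4.03 μT

Each side is a finite straight segment at perpendicular distance d = a/(2 tan(π/6)) = 0.1949 m from the centre, with end-angles ±π/6.
One side contributes B₁ = (μ₀I/4πd)·2 sin(π/6) = 6.72×10⁻⁷ T.
All 6 sides add in the same direction: B = 6 × 6.72×10⁻⁷ = 4.03×10⁻⁶ T.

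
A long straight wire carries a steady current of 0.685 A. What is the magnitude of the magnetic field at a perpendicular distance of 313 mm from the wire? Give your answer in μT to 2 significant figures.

B ≈ 0.44 μT

For an infinitely long straight wire, B = μ₀I/(2πd).
B = (4π×10⁻⁷ × 0.685) / (2π × 0.313) = 4.38×10⁻⁷ T.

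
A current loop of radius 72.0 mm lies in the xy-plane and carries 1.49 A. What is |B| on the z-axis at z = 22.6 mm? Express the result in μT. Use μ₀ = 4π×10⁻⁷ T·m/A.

B ≈ 11.3 μT

On the axis of a circular loop, B = μ₀IR² / [2(R²+z²)^(3/2)].
R² + z² = (0.072)² + (0.0226)² = 0.005695 m², and (R²+z²)^(3/2) = 4.30×10⁻⁴ m³.
B = (4π×10⁻⁷ × 1.49 × 0.005184) / (2 × 4.30×10⁻⁴) = 1.13×10⁻⁵ T.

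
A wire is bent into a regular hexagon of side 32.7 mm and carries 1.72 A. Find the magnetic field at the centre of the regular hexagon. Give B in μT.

B ≈ 36.4 μT

Each side is a finite straight segment at perpendicular distance d = a/(2 tan(π/6)) = 0.02832 m from the centre, with end-angles ±π/6.
One side contributes B₁ = (μ₀I/4πd)·2 sin(π/6) = 6.07×10⁻⁶ T.
All 6 sides add in the same direction: B = 6 × 6.07×10⁻⁶ = 3.64×10⁻⁵ T.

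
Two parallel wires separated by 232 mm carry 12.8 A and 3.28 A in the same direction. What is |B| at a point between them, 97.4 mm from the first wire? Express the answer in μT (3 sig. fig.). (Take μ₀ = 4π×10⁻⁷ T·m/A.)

B ≈ 21.4 μT

Each long wire gives B = μ₀I/(2πd). Distances are d₁ = 0.0974 m and d₂ = 0.1346 m.
B₁ = 2.63×10⁻⁵ T, B₂ = 4.87×10⁻⁶ T.
Between parallel currents the two contributions point in opposite directions, so they subtract. B = |B₁ − B₂| = |2.63×10⁻⁵ − 4.87×10⁻⁶| = 2.14×10⁻⁵ T.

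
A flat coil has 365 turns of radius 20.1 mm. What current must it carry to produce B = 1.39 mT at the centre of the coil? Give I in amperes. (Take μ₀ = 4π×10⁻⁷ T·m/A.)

For an N-turn coil, B = Nμ₀I/(2R) with R = 0.0201 m, so I = 2RB/(Nμ₀) = 2 × 0.0201 × 1.39×10⁻³ / (365 × 4π×10⁻⁷) = 0.122 A.

I ≈ 0.122 A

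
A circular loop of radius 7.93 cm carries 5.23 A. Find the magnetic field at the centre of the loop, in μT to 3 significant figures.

B ≈ 41.4 μT

At the centre of a circular loop the Biot–Savart law gives B = μ₀I/(2R).
B = (4π×10⁻⁷ × 5.23) / (2 × 0.0793) = 4.14×10⁻⁵ T.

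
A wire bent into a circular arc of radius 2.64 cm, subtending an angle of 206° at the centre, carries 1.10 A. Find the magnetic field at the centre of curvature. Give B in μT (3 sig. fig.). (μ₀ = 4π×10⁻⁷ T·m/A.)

B ≈ 15.0 μT

The Biot–Savart field of a circular arc at its centre is B = μ₀Iφ/(4πR), with φ = 3.595 rad.
B = (4π×10⁻⁷ × 1.10 × 3.595) / (4π × 0.0264) = 1.50×10⁻⁵ T.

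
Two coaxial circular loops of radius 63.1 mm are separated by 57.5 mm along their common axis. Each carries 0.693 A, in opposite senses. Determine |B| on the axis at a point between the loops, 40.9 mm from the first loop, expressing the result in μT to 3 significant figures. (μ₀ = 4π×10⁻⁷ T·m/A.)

Each loop contributes B = μ₀IR²/[2(R²+z²)^(3/2)] on the axis, with z measured from that loop.
Loop 1 (z = 0.0409 m): B₁ = 4.08×10⁻⁶ T. Loop 2 (z = 0.0166 m): B₂ = 6.24×10⁻⁶ T.
The fields oppose: B = |B₁ − B₂| = 2.16×10⁻⁶ T.

B ≈ 2.16 μT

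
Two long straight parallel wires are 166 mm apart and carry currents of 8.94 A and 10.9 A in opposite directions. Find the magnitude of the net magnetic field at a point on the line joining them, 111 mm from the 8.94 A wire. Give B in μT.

B ≈ 55.7 μT

Each long wire gives B = μ₀I/(2πd). Distances are d₁ = 0.111 m and d₂ = 0.055 m.
B₁ = 1.61×10⁻⁵ T, B₂ = 3.96×10⁻⁵ T.
Between antiparallel currents both contributions point the same way, so they add. B = B₁ + B₂ = 1.61×10⁻⁵ + 3.96×10⁻⁵ = 5.57×10⁻⁵ T.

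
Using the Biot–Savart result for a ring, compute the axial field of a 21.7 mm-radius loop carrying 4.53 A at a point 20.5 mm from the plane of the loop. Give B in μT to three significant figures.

On the axis of a circular loop, B = μ₀IR² / [2(R²+z²)^(3/2)].
R² + z² = (0.0217)² + (0.0205)² = 0.0008911 m², and (R²+z²)^(3/2) = 2.66×10⁻⁵ m³.
B = (4π×10⁻⁷ × 4.53 × 0.0004709) / (2 × 2.66×10⁻⁵) = 5.04×10⁻⁵ T.

B ≈ 50.4 μT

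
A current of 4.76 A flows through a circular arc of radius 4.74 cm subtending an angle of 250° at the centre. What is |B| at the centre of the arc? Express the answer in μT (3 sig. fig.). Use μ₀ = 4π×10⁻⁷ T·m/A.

B ≈ 43.8 μT

The Biot–Savart field of a circular arc at its centre is B = μ₀Iφ/(4πR), with φ = 4.363 rad.
B = (4π×10⁻⁷ × 4.76 × 4.363) / (4π × 0.0474) = 4.38×10⁻⁵ T.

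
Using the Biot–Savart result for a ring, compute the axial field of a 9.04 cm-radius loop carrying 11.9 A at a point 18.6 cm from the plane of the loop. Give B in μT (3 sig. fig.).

On the axis of a circular loop, B = μ₀IR² / [2(R²+z²)^(3/2)].
R² + z² = (0.0904)² + (0.186)² = 0.04277 m², and (R²+z²)^(3/2) = 8.84×10⁻³ m³.
B = (4π×10⁻⁷ × 11.9 × 0.008172) / (2 × 8.84×10⁻³) = 6.91×10⁻⁶ T.

B ≈ 6.91 μT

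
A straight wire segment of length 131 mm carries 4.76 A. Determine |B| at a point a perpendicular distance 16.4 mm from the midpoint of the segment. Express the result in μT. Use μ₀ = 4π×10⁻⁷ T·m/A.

For a finite straight segment, B = (μ₀I/4πd)(sinθ₁ + sinθ₂), where θ₁, θ₂ are the angles from the perpendicular to each end.
The perpendicular from the point meets the wire at its midpoint, so each end is L/2 = 0.0655 m away along the wire.
sinθ₁ = 0.0655/√(0.0655²+0.0164²) = 0.9701; sinθ₂ = 0.0655/√(0.0655²+0.0164²) = 0.9701.
B = (4π×10⁻⁷ × 4.76) / (4π × 0.0164) × (0.9701 + 0.9701) = 5.63×10⁻⁵ T.

B ≈ 56.3 μT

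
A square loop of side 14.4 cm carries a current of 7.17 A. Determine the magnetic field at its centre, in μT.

B ≈ 56.3 μT

Each side is a finite straight segment at perpendicular distance d = a/(2 tan(π/4)) = 0.072 m from the centre, with end-angles ±π/4.
One side contributes B₁ = (μ₀I/4πd)·2 sin(π/4) = 1.41×10⁻⁵ T.
All 4 sides add in the same direction: B = 4 × 1.41×10⁻⁵ = 5.63×10⁻⁵ T.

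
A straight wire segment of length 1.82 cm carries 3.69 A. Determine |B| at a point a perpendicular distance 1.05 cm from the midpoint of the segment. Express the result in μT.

B ≈ 46.0 μT

For a finite straight segment, B = (μ₀I/4πd)(sinθ₁ + sinθ₂), where θ₁, θ₂ are the angles from the perpendicular to each end.
The perpendicular from the point meets the wire at its midpoint, so each end is L/2 = 0.0091 m away along the wire.
sinθ₁ = 0.0091/√(0.0091²+0.0105²) = 0.6549; sinθ₂ = 0.0091/√(0.0091²+0.0105²) = 0.6549.
B = (4π×10⁻⁷ × 3.69) / (4π × 0.0105) × (0.6549 + 0.6549) = 4.60×10⁻⁵ T.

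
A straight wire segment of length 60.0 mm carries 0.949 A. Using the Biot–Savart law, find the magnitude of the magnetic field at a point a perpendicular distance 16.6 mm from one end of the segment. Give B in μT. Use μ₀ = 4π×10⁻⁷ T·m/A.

B ≈ 5.51 μT

For a finite straight segment, B = (μ₀I/4πd)(sinθ₁ + sinθ₂), where θ₁, θ₂ are the angles from the perpendicular to each end.
The perpendicular foot is at one end, so the two end-offsets along the wire are 0 and L = 0.06 m.
sinθ₁ = 0/√(0²+0.0166²) = 0.0000; sinθ₂ = 0.06/√(0.06²+0.0166²) = 0.9638.
B = (4π×10⁻⁷ × 0.949) / (4π × 0.0166) × (0.0000 + 0.9638) = 5.51×10⁻⁶ T.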